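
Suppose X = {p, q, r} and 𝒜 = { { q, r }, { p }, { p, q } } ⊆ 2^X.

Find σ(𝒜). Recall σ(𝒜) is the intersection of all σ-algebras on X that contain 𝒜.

Start: 𝒜 ∪ {∅, X} = { ∅, { p }, { p, q }, { q, r }, X }.
Iteration 1. New:
  { r }  = ᶜ of { p, q }
  (now 6)
Iteration 2: 1 new —
  { p, r }  = { r } ∪ { p }
  (now 7)
Iteration 3: 1 new —
  { q }  = ᶜ of { p, r }
  (now 8)
Iteration 4: already closed under ᶜ and ∪.

|σ(𝒜)| = 8.  σ(𝒜) = { ∅, { p }, { q }, { r }, { p, q }, { p, r }, { q, r }, X }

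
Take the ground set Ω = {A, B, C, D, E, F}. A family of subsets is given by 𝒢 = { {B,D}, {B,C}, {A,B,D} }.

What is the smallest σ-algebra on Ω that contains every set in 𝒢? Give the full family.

Seed the family with 𝒢 together with ∅ and Ω: { {}, {B,C}, {B,D}, {A,B,D}, Ω }.
Iteration 1. New:
  {B,C,D}  = {B,C} ∪ {B,D}
  {C,E,F}  = complement {A,B,D}
  {A,B,C,D}  = {B,C} ∪ {A,B,D}
  {A,C,E,F}  = complement {B,D}
  {A,D,E,F}  = complement {B,C}
  (now 10)
Iteration 2: 7 new —
  {E,F}  = complement {A,B,C,D}
  {A,E,F}  = complement {B,C,D}
  {B,C,E,F}  = {B,C} ∪ {C,E,F}
  {A,B,C,E,F}  = {A,C,E,F} ∪ {B,C}
  {A,B,D,E,F}  = {A,D,E,F} ∪ {A,B,D}
  {A,C,D,E,F}  = {A,C,E,F} ∪ {A,D,E,F}
  {B,C,D,E,F}  = {C,E,F} ∪ {B,C,D}
  (now 17)
Iteration 3 (6 new):
  {A}  = complement {B,C,D,E,F}
  {B}  = complement {A,C,D,E,F}
  {C}  = complement {A,B,D,E,F}
  {D}  = complement {A,B,C,E,F}
  {A,D}  = complement {B,C,E,F}
  {B,D,E,F}  = {E,F} ∪ {B,D}
  (now 23)
Iteration 4: 9 new —
  {A,B}  = {A} ∪ {B}
  {A,C}  = complement {B,D,E,F}
  {C,D}  = {C} ∪ {D}
  {A,B,C}  = {A} ∪ {B,C}
  {A,C,D}  = {C} ∪ {A,D}
  {B,E,F}  = {E,F} ∪ {B}
  {D,E,F}  = {E,F} ∪ {D}
  {A,B,E,F}  = {B} ∪ {A,E,F}
  {C,D,E,F}  = {C,E,F} ∪ {D}
  (now 32)
Iteration 5: already closed under ᶜ and ∪.

σ(𝒢) = { {}, {A}, {B}, {C}, {D}, {A,B}, {A,C}, {A,D}, {B,C}, {B,D}, {C,D}, {E,F}, {A,B,C}, {A,B,D}, {A,C,D}, {A,E,F}, {B,C,D}, {B,E,F}, {C,E,F}, {D,E,F}, {A,B,C,D}, {A,B,E,F}, {A,C,E,F}, {A,D,E,F}, {B,C,E,F}, {B,D,E,F}, {C,D,E,F}, {A,B,C,E,F}, {A,B,D,E,F}, {A,C,D,E,F}, {B,C,D,E,F}, Ω }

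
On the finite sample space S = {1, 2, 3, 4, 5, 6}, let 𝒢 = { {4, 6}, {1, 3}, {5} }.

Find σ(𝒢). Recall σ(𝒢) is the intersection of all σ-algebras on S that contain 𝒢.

σ(𝒢) = { {}, {2}, {5}, {1, 3}, {2, 5}, {4, 6}, {1, 2, 3}, {1, 3, 5}, {2, 4, 6}, {4, 5, 6}, {1, 2, 3, 5}, {1, 3, 4, 6}, {2, 4, 5, 6}, {1, 2, 3, 4, 6}, {1, 3, 4, 5, 6}, S }

Check:
Initial family (5 sets): { {}, {5}, {1, 3}, {4, 6}, S }.
Iteration 1: 6 new —
  {1, 3, 5}  = {1, 3} ∪ {5}
  {4, 5, 6}  = {4, 6} ∪ {5}
  {1, 2, 3, 5}  = S∖{4, 6}
  {1, 3, 4, 6}  = {1, 3} ∪ {4, 6}
  {2, 4, 5, 6}  = S∖{1, 3}
  {1, 2, 3, 4, 6}  = S∖{5}
  (now 11)
Iteration 2 adds 4:
  {2, 5}  = S∖{1, 3, 4, 6}
  {1, 2, 3}  = S∖{4, 5, 6}
  {2, 4, 6}  = S∖{1, 3, 5}
  {1, 3, 4, 5, 6}  = {1, 3, 5} ∪ {1, 3, 4, 6}
  (now 15)
Iteration 3: +1 →
  {2}  = S∖{1, 3, 4, 5, 6}
  (now 16)
After Iteration 4 the family is unchanged; done.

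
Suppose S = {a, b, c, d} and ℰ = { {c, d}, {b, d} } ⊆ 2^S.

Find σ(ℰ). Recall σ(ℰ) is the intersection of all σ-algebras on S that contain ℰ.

Seed the family with ℰ together with ∅ and S: { {}, {b, d}, {c, d}, S }.
Step 1: +3 →
  {a, b}  = ᶜ of {c, d}
  {a, c}  = ᶜ of {b, d}
  {b, c, d}  = {c, d} ∪ {b, d}
  — 7 sets.
Step 2 adds 4:
  {a}  = ᶜ of {b, c, d}
  {a, b, c}  = {a, b} ∪ {a, c}
  {a, b, d}  = {a, b} ∪ {b, d}
  {a, c, d}  = {c, d} ∪ {a, c}
  — 11 sets.
Step 3 (3 new):
  {b}  = ᶜ of {a, c, d}
  {c}  = ᶜ of {a, b, d}
  {d}  = ᶜ of {a, b, c}
  — 14 sets.
Step 4 adds 2:
  {a, d}  = {d} ∪ {a}
  {b, c}  = {c} ∪ {b}
  — 16 sets.
Step 5: already closed under ᶜ and ∪.

Hence σ(ℰ) has 16 members: { {}, {a}, {b}, {c}, {d}, {a, b}, {a, c}, {a, d}, {b, c}, {b, d}, {c, d}, {a, b, c}, {a, b, d}, {a, c, d}, {b, c, d}, S }.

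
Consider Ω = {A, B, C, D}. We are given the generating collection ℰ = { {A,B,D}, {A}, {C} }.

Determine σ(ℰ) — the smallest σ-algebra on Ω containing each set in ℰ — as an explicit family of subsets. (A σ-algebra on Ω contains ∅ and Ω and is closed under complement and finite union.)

Begin from { {}, {A}, {C}, {A,B,D}, Ω } (that is, ℰ plus ∅ and Ω).
Pass 1. New:
  {A,C}  = {C} ∪ {A}
  {B,C,D}  = ᶜ of {A}
Pass 2: +1 →
  {B,D}  = ᶜ of {A,C}
After Pass 3 the family is unchanged; done.

σ(ℰ) = { {}, {A}, {C}, {A,C}, {B,D}, {A,B,D}, {B,C,D}, Ω }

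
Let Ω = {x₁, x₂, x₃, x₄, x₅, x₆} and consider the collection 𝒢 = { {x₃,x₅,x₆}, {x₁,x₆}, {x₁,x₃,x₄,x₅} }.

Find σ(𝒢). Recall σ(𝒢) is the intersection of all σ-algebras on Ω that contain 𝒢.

Start: 𝒢 ∪ {∅, Ω} = { {}, {x₁,x₆}, {x₃,x₅,x₆}, {x₁,x₃,x₄,x₅}, Ω }.
Step 1. New:
  {x₂,x₆}  = ᶜ of {x₁,x₃,x₄,x₅}
  {x₁,x₂,x₄}  = ᶜ of {x₃,x₅,x₆}
  {x₁,x₃,x₅,x₆}  = {x₃,x₅,x₆} ∪ {x₁,x₆}
  {x₂,x₃,x₄,x₅}  = ᶜ of {x₁,x₆}
  {x₁,x₃,x₄,x₅,x₆}  = {x₁,x₃,x₄,x₅} ∪ {x₃,x₅,x₆}
  — 10 sets.
Step 2 (8 new):
  {x₂}  = ᶜ of {x₁,x₃,x₄,x₅,x₆}
  {x₂,x₄}  = ᶜ of {x₁,x₃,x₅,x₆}
  {x₁,x₂,x₆}  = {x₁,x₆} ∪ {x₂,x₆}
  {x₁,x₂,x₄,x₆}  = {x₁,x₆} ∪ {x₁,x₂,x₄}
  {x₂,x₃,x₅,x₆}  = {x₂,x₆} ∪ {x₃,x₅,x₆}
  {x₁,x₂,x₃,x₄,x₅}  = {x₂,x₃,x₄,x₅} ∪ {x₁,x₂,x₄}
  {x₁,x₂,x₃,x₅,x₆}  = {x₁,x₃,x₅,x₆} ∪ {x₂,x₆}
  {x₂,x₃,x₄,x₅,x₆}  = {x₂,x₆} ∪ {x₂,x₃,x₄,x₅}
  — 18 sets.
Step 3. New:
  {x₁}  = ᶜ of {x₂,x₃,x₄,x₅,x₆}
  {x₄}  = ᶜ of {x₁,x₂,x₃,x₅,x₆}
  {x₆}  = ᶜ of {x₁,x₂,x₃,x₄,x₅}
  {x₁,x₄}  = ᶜ of {x₂,x₃,x₅,x₆}
  {x₃,x₅}  = ᶜ of {x₁,x₂,x₄,x₆}
  {x₂,x₄,x₆}  = {x₂,x₆} ∪ {x₂,x₄}
  {x₃,x₄,x₅}  = ᶜ of {x₁,x₂,x₆}
  — 25 sets.
Step 4: +6 →
  {x₁,x₂}  = {x₁} ∪ {x₂}
  {x₄,x₆}  = {x₆} ∪ {x₄}
  {x₁,x₃,x₅}  = ᶜ of {x₂,x₄,x₆}
  {x₁,x₄,x₆}  = {x₁,x₆} ∪ {x₁,x₄}
  {x₂,x₃,x₅}  = {x₂} ∪ {x₃,x₅}
  {x₃,x₄,x₅,x₆}  = {x₃,x₄,x₅} ∪ {x₆}
  — 31 sets.
Step 5. New:
  {x₁,x₂,x₃,x₅}  = ᶜ of {x₄,x₆}
  — 32 sets.
Step 6 adds nothing — fixpoint reached.

Hence σ(𝒢) has 32 members: { {}, {x₁}, {x₂}, {x₄}, {x₆}, {x₁,x₂}, {x₁,x₄}, {x₁,x₆}, {x₂,x₄}, {x₂,x₆}, {x₃,x₅}, {x₄,x₆}, {x₁,x₂,x₄}, {x₁,x₂,x₆}, {x₁,x₃,x₅}, {x₁,x₄,x₆}, {x₂,x₃,x₅}, {x₂,x₄,x₆}, {x₃,x₄,x₅}, {x₃,x₅,x₆}, {x₁,x₂,x₃,x₅}, {x₁,x₂,x₄,x₆}, {x₁,x₃,x₄,x₅}, {x₁,x₃,x₅,x₆}, {x₂,x₃,x₄,x₅}, {x₂,x₃,x₅,x₆}, {x₃,x₄,x₅,x₆}, {x₁,x₂,x₃,x₄,x₅}, {x₁,x₂,x₃,x₅,x₆}, {x₁,x₃,x₄,x₅,x₆}, {x₂,x₃,x₄,x₅,x₆}, Ω }.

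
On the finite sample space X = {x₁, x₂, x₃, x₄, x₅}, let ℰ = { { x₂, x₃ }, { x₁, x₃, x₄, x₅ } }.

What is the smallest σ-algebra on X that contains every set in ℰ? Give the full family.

σ(ℰ) (8 sets): { ∅, { x₂ }, { x₃ }, { x₂, x₃ }, { x₁, x₄, x₅ }, { x₁, x₂, x₄, x₅ }, { x₁, x₃, x₄, x₅ }, X }

Check:
Take S₀ = ℰ ∪ {∅, X} = { ∅, { x₂, x₃ }, { x₁, x₃, x₄, x₅ }, X }.
Step 1 (2 new):
  { x₂ }  = complement { x₁, x₃, x₄, x₅ }
  { x₁, x₄, x₅ }  = complement { x₂, x₃ }
  (now 6)
Step 2. New:
  { x₁, x₂, x₄, x₅ }  = { x₁, x₄, x₅ } ∪ { x₂ }
  (now 7)
Step 3 adds 1:
  { x₃ }  = complement { x₁, x₂, x₄, x₅ }
  (now 8)
Step 4: closed — nothing new.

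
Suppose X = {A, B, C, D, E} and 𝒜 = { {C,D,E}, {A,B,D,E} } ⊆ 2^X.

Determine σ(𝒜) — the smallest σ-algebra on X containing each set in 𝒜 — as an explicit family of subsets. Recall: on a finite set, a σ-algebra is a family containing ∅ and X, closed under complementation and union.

Answer: σ(𝒜) = { ∅, {C}, {A,B}, {D,E}, {A,B,C}, {C,D,E}, {A,B,D,E}, X }

Trace:
Start: 𝒜 ∪ {∅, X} = { ∅, {C,D,E}, {A,B,D,E}, X }.
Iteration 1: +2 →
  {C}  = X∖{A,B,D,E}
  {A,B}  = X∖{C,D,E}
  (now 6)
Iteration 2: +1 →
  {A,B,C}  = {C} ∪ {A,B}
  (now 7)
Iteration 3 (1 new):
  {D,E}  = X∖{A,B,C}
  (now 8)
Iteration 4 adds nothing — fixpoint reached.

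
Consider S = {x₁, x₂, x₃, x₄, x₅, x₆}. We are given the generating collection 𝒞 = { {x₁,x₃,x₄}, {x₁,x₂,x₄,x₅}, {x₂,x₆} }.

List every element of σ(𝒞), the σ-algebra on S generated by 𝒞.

|σ(𝒞)| = 32.  σ(𝒞) = { ∅, {x₂}, {x₃}, {x₅}, {x₆}, {x₁,x₄}, {x₂,x₃}, {x₂,x₅}, {x₂,x₆}, {x₃,x₅}, {x₃,x₆}, {x₅,x₆}, {x₁,x₂,x₄}, {x₁,x₃,x₄}, {x₁,x₄,x₅}, {x₁,x₄,x₆}, {x₂,x₃,x₅}, {x₂,x₃,x₆}, {x₂,x₅,x₆}, {x₃,x₅,x₆}, {x₁,x₂,x₃,x₄}, {x₁,x₂,x₄,x₅}, {x₁,x₂,x₄,x₆}, {x₁,x₃,x₄,x₅}, {x₁,x₃,x₄,x₆}, {x₁,x₄,x₅,x₆}, {x₂,x₃,x₅,x₆}, {x₁,x₂,x₃,x₄,x₅}, {x₁,x₂,x₃,x₄,x₆}, {x₁,x₂,x₄,x₅,x₆}, {x₁,x₃,x₄,x₅,x₆}, S }

Derivation:
Start: 𝒞 ∪ {∅, S} = { ∅, {x₂,x₆}, {x₁,x₃,x₄}, {x₁,x₂,x₄,x₅}, S }.
Step 1: 6 new —
  {x₃,x₆}  = {x₁,x₂,x₄,x₅}ᶜ
  {x₂,x₅,x₆}  = {x₁,x₃,x₄}ᶜ
  {x₁,x₃,x₄,x₅}  = {x₂,x₆}ᶜ
  {x₁,x₂,x₃,x₄,x₅}  = {x₁,x₃,x₄} ∪ {x₁,x₂,x₄,x₅}
  {x₁,x₂,x₃,x₄,x₆}  = {x₁,x₃,x₄} ∪ {x₂,x₆}
  {x₁,x₂,x₄,x₅,x₆}  = {x₂,x₆} ∪ {x₁,x₂,x₄,x₅}
  [11 total]
Step 2: +7 →
  {x₃}  = {x₁,x₂,x₄,x₅,x₆}ᶜ
  {x₅}  = {x₁,x₂,x₃,x₄,x₆}ᶜ
  {x₆}  = {x₁,x₂,x₃,x₄,x₅}ᶜ
  {x₂,x₃,x₆}  = {x₂,x₆} ∪ {x₃,x₆}
  {x₁,x₃,x₄,x₆}  = {x₁,x₃,x₄} ∪ {x₃,x₆}
  {x₂,x₃,x₅,x₆}  = {x₂,x₅,x₆} ∪ {x₃,x₆}
  {x₁,x₃,x₄,x₅,x₆}  = {x₁,x₃,x₄,x₅} ∪ {x₃,x₆}
  [18 total]
Step 3: +7 →
  {x₂}  = {x₁,x₃,x₄,x₅,x₆}ᶜ
  {x₁,x₄}  = {x₂,x₃,x₅,x₆}ᶜ
  {x₂,x₅}  = {x₁,x₃,x₄,x₆}ᶜ
  {x₃,x₅}  = {x₃} ∪ {x₅}
  {x₅,x₆}  = {x₅} ∪ {x₆}
  {x₁,x₄,x₅}  = {x₂,x₃,x₆}ᶜ
  {x₃,x₅,x₆}  = {x₃,x₆} ∪ {x₅}
  [25 total]
Step 4: 7 new —
  {x₂,x₃}  = {x₂} ∪ {x₃}
  {x₁,x₂,x₄}  = {x₃,x₅,x₆}ᶜ
  {x₁,x₄,x₆}  = {x₆} ∪ {x₁,x₄}
  {x₂,x₃,x₅}  = {x₂,x₅} ∪ {x₃}
  {x₁,x₂,x₃,x₄}  = {x₅,x₆}ᶜ
  {x₁,x₂,x₄,x₆}  = {x₃,x₅}ᶜ
  {x₁,x₄,x₅,x₆}  = {x₁,x₄,x₅} ∪ {x₅,x₆}
  [32 total]
After Step 5 the family is unchanged; done.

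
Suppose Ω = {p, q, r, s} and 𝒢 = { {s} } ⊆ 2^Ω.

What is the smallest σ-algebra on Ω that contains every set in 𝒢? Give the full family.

σ(𝒢) = { ∅, {s}, {p,q,r}, Ω }

Check:
Take S₀ = 𝒢 ∪ {∅, Ω} = { ∅, {s}, Ω }.
Pass 1: 1 new —
  {p,q,r}  = ᶜ of {s}
Pass 2 adds nothing — fixpoint reached.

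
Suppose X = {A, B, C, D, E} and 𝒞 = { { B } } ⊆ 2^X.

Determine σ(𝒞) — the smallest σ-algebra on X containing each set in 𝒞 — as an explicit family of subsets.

σ(𝒞) (4 sets): { {  }, { B }, { A, C, D, E }, X }

Trace:
Begin from { {  }, { B }, X } (that is, 𝒞 plus ∅ and X).
Pass 1 adds 1:
  { A, C, D, E }  = { B }ᶜ
  |family| = 4
Pass 2: already closed under ᶜ and ∪.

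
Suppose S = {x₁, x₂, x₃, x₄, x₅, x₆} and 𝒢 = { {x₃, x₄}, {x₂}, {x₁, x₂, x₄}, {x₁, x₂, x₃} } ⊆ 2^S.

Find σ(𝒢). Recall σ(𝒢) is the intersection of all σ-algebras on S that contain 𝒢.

|σ(𝒢)| = 32.  σ(𝒢) = { {}, {x₁}, {x₂}, {x₃}, {x₄}, {x₁, x₂}, {x₁, x₃}, {x₁, x₄}, {x₂, x₃}, {x₂, x₄}, {x₃, x₄}, {x₅, x₆}, {x₁, x₂, x₃}, {x₁, x₂, x₄}, {x₁, x₃, x₄}, {x₁, x₅, x₆}, {x₂, x₃, x₄}, {x₂, x₅, x₆}, {x₃, x₅, x₆}, {x₄, x₅, x₆}, {x₁, x₂, x₃, x₄}, {x₁, x₂, x₅, x₆}, {x₁, x₃, x₅, x₆}, {x₁, x₄, x₅, x₆}, {x₂, x₃, x₅, x₆}, {x₂, x₄, x₅, x₆}, {x₃, x₄, x₅, x₆}, {x₁, x₂, x₃, x₅, x₆}, {x₁, x₂, x₄, x₅, x₆}, {x₁, x₃, x₄, x₅, x₆}, {x₂, x₃, x₄, x₅, x₆}, S }

Derivation:
Begin from { {}, {x₂}, {x₃, x₄}, {x₁, x₂, x₃}, {x₁, x₂, x₄}, S } (that is, 𝒢 plus ∅ and S).
Iteration 1 adds 6:
  {x₂, x₃, x₄}  = {x₃, x₄} ∪ {x₂}
  {x₃, x₅, x₆}  = complement {x₁, x₂, x₄}
  {x₄, x₅, x₆}  = complement {x₁, x₂, x₃}
  {x₁, x₂, x₃, x₄}  = {x₃, x₄} ∪ {x₁, x₂, x₃}
  {x₁, x₂, x₅, x₆}  = complement {x₃, x₄}
  {x₁, x₃, x₄, x₅, x₆}  = complement {x₂}
  (now 12)
Iteration 2 (8 new):
  {x₅, x₆}  = complement {x₁, x₂, x₃, x₄}
  {x₁, x₅, x₆}  = complement {x₂, x₃, x₄}
  {x₂, x₃, x₅, x₆}  = {x₂} ∪ {x₃, x₅, x₆}
  {x₂, x₄, x₅, x₆}  = {x₂} ∪ {x₄, x₅, x₆}
  {x₃, x₄, x₅, x₆}  = {x₃, x₄} ∪ {x₃, x₅, x₆}
  {x₁, x₂, x₃, x₅, x₆}  = {x₁, x₂, x₃} ∪ {x₃, x₅, x₆}
  {x₁, x₂, x₄, x₅, x₆}  = {x₁, x₂, x₄} ∪ {x₄, x₅, x₆}
  {x₂, x₃, x₄, x₅, x₆}  = {x₂, x₃, x₄} ∪ {x₃, x₅, x₆}
  (now 20)
Iteration 3: 9 new —
  {x₁}  = complement {x₂, x₃, x₄, x₅, x₆}
  {x₃}  = complement {x₁, x₂, x₄, x₅, x₆}
  {x₄}  = complement {x₁, x₂, x₃, x₅, x₆}
  {x₁, x₂}  = complement {x₃, x₄, x₅, x₆}
  {x₁, x₃}  = complement {x₂, x₄, x₅, x₆}
  {x₁, x₄}  = complement {x₂, x₃, x₅, x₆}
  {x₂, x₅, x₆}  = {x₅, x₆} ∪ {x₂}
  {x₁, x₃, x₅, x₆}  = {x₁, x₅, x₆} ∪ {x₃, x₅, x₆}
  {x₁, x₄, x₅, x₆}  = {x₁, x₅, x₆} ∪ {x₄, x₅, x₆}
  (now 29)
Iteration 4 (3 new):
  {x₂, x₃}  = complement {x₁, x₄, x₅, x₆}
  {x₂, x₄}  = complement {x₁, x₃, x₅, x₆}
  {x₁, x₃, x₄}  = complement {x₂, x₅, x₆}
  (now 32)
Iteration 5: already closed under ᶜ and ∪.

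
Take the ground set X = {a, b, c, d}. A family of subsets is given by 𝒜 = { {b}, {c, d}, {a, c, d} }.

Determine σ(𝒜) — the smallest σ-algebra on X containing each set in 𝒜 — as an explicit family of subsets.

Seed the family with 𝒜 together with ∅ and X: { {}, {b}, {c, d}, {a, c, d}, X }.
Round 1. New:
  {a, b}  = complement {c, d}
  {b, c, d}  = {c, d} ∪ {b}
  (now 7)
Round 2. New:
  {a}  = complement {b, c, d}
  (now 8)
Round 3: no new sets; the family is a σ-algebra.

Therefore σ(𝒜) = { {}, {a}, {b}, {a, b}, {c, d}, {a, c, d}, {b, c, d}, X } (|σ(𝒜)| = 8).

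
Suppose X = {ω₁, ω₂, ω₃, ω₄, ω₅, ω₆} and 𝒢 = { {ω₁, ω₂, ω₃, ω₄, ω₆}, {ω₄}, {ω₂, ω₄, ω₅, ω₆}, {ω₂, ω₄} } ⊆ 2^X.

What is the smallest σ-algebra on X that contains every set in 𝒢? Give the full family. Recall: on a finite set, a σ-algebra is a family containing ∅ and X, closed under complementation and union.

Take S₀ = 𝒢 ∪ {∅, X} = { {}, {ω₄}, {ω₂, ω₄}, {ω₂, ω₄, ω₅, ω₆}, {ω₁, ω₂, ω₃, ω₄, ω₆}, X }.
Iteration 1 (4 new):
  {ω₅}  = complement {ω₁, ω₂, ω₃, ω₄, ω₆}
  {ω₁, ω₃}  = complement {ω₂, ω₄, ω₅, ω₆}
  {ω₁, ω₃, ω₅, ω₆}  = complement {ω₂, ω₄}
  {ω₁, ω₂, ω₃, ω₅, ω₆}  = complement {ω₄}
  [10 total]
Iteration 2. New:
  {ω₄, ω₅}  = {ω₅} ∪ {ω₄}
  {ω₁, ω₃, ω₄}  = {ω₁, ω₃} ∪ {ω₄}
  {ω₁, ω₃, ω₅}  = {ω₅} ∪ {ω₁, ω₃}
  {ω₂, ω₄, ω₅}  = {ω₅} ∪ {ω₂, ω₄}
  {ω₁, ω₂, ω₃, ω₄}  = {ω₁, ω₃} ∪ {ω₂, ω₄}
  {ω₁, ω₃, ω₄, ω₅, ω₆}  = {ω₁, ω₃, ω₅, ω₆} ∪ {ω₄}
  [16 total]
Iteration 3. New:
  {ω₂}  = complement {ω₁, ω₃, ω₄, ω₅, ω₆}
  {ω₅, ω₆}  = complement {ω₁, ω₂, ω₃, ω₄}
  {ω₁, ω₃, ω₆}  = complement {ω₂, ω₄, ω₅}
  {ω₂, ω₄, ω₆}  = complement {ω₁, ω₃, ω₅}
  {ω₂, ω₅, ω₆}  = complement {ω₁, ω₃, ω₄}
  {ω₁, ω₂, ω₃, ω₆}  = complement {ω₄, ω₅}
  {ω₁, ω₃, ω₄, ω₅}  = {ω₄, ω₅} ∪ {ω₁, ω₃, ω₄}
  {ω₁, ω₂, ω₃, ω₄, ω₅}  = {ω₄, ω₅} ∪ {ω₁, ω₂, ω₃, ω₄}
  [24 total]
Iteration 4: +7 →
  {ω₆}  = complement {ω₁, ω₂, ω₃, ω₄, ω₅}
  {ω₂, ω₅}  = {ω₂} ∪ {ω₅}
  {ω₂, ω₆}  = complement {ω₁, ω₃, ω₄, ω₅}
  {ω₁, ω₂, ω₃}  = {ω₂} ∪ {ω₁, ω₃}
  {ω₄, ω₅, ω₆}  = {ω₅, ω₆} ∪ {ω₄, ω₅}
  {ω₁, ω₂, ω₃, ω₅}  = {ω₁, ω₃, ω₅} ∪ {ω₂}
  {ω₁, ω₃, ω₄, ω₆}  = {ω₁, ω₃, ω₆} ∪ {ω₁, ω₃, ω₄}
  [31 total]
Iteration 5: 1 new —
  {ω₄, ω₆}  = complement {ω₁, ω₂, ω₃, ω₅}
  [32 total]
Iteration 6: already closed under ᶜ and ∪.

|σ(𝒢)| = 32.  σ(𝒢) = { {}, {ω₂}, {ω₄}, {ω₅}, {ω₆}, {ω₁, ω₃}, {ω₂, ω₄}, {ω₂, ω₅}, {ω₂, ω₆}, {ω₄, ω₅}, {ω₄, ω₆}, {ω₅, ω₆}, {ω₁, ω₂, ω₃}, {ω₁, ω₃, ω₄}, {ω₁, ω₃, ω₅}, {ω₁, ω₃, ω₆}, {ω₂, ω₄, ω₅}, {ω₂, ω₄, ω₆}, {ω₂, ω₅, ω₆}, {ω₄, ω₅, ω₆}, {ω₁, ω₂, ω₃, ω₄}, {ω₁, ω₂, ω₃, ω₅}, {ω₁, ω₂, ω₃, ω₆}, {ω₁, ω₃, ω₄, ω₅}, {ω₁, ω₃, ω₄, ω₆}, {ω₁, ω₃, ω₅, ω₆}, {ω₂, ω₄, ω₅, ω₆}, {ω₁, ω₂, ω₃, ω₄, ω₅}, {ω₁, ω₂, ω₃, ω₄, ω₆}, {ω₁, ω₂, ω₃, ω₅, ω₆}, {ω₁, ω₃, ω₄, ω₅, ω₆}, X }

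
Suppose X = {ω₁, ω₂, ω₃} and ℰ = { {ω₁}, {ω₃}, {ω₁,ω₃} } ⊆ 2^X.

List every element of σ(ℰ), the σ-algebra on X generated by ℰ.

|σ(ℰ)| = 8.  σ(ℰ) = { ∅, {ω₁}, {ω₂}, {ω₃}, {ω₁,ω₂}, {ω₁,ω₃}, {ω₂,ω₃}, X }

Trace:
Start: ℰ ∪ {∅, X} = { ∅, {ω₁}, {ω₃}, {ω₁,ω₃}, X }.
Round 1. New:
  {ω₂}  = complement {ω₁,ω₃}
  {ω₁,ω₂}  = complement {ω₃}
  {ω₂,ω₃}  = complement {ω₁}
  [8 total]
Round 2: no new sets; the family is a σ-algebra.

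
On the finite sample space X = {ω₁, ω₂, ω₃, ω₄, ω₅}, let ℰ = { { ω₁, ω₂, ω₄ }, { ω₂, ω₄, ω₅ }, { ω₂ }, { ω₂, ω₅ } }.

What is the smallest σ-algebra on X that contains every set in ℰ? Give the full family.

|σ(ℰ)| = 32.  σ(ℰ) = { {}, { ω₁ }, { ω₂ }, { ω₃ }, { ω₄ }, { ω₅ }, { ω₁, ω₂ }, { ω₁, ω₃ }, { ω₁, ω₄ }, { ω₁, ω₅ }, { ω₂, ω₃ }, { ω₂, ω₄ }, { ω₂, ω₅ }, { ω₃, ω₄ }, { ω₃, ω₅ }, { ω₄, ω₅ }, { ω₁, ω₂, ω₃ }, { ω₁, ω₂, ω₄ }, { ω₁, ω₂, ω₅ }, { ω₁, ω₃, ω₄ }, { ω₁, ω₃, ω₅ }, { ω₁, ω₄, ω₅ }, { ω₂, ω₃, ω₄ }, { ω₂, ω₃, ω₅ }, { ω₂, ω₄, ω₅ }, { ω₃, ω₄, ω₅ }, { ω₁, ω₂, ω₃, ω₄ }, { ω₁, ω₂, ω₃, ω₅ }, { ω₁, ω₂, ω₄, ω₅ }, { ω₁, ω₃, ω₄, ω₅ }, { ω₂, ω₃, ω₄, ω₅ }, X }

Check:
Start: ℰ ∪ {∅, X} = { {}, { ω₂ }, { ω₂, ω₅ }, { ω₁, ω₂, ω₄ }, { ω₂, ω₄, ω₅ }, X }.
Iteration 1 (5 new):
  { ω₁, ω₃ }  = complement { ω₂, ω₄, ω₅ }
  { ω₃, ω₅ }  = complement { ω₁, ω₂, ω₄ }
  { ω₁, ω₃, ω₄ }  = complement { ω₂, ω₅ }
  { ω₁, ω₂, ω₄, ω₅ }  = { ω₂, ω₅ } ∪ { ω₁, ω₂, ω₄ }
  { ω₁, ω₃, ω₄, ω₅ }  = complement { ω₂ }
Iteration 2. New:
  { ω₃ }  = complement { ω₁, ω₂, ω₄, ω₅ }
  { ω₁, ω₂, ω₃ }  = { ω₂ } ∪ { ω₁, ω₃ }
  { ω₁, ω₃, ω₅ }  = { ω₁, ω₃ } ∪ { ω₃, ω₅ }
  { ω₂, ω₃, ω₅ }  = { ω₂, ω₅ } ∪ { ω₃, ω₅ }
  { ω₁, ω₂, ω₃, ω₄ }  = { ω₂ } ∪ { ω₁, ω₃, ω₄ }
  { ω₁, ω₂, ω₃, ω₅ }  = { ω₂, ω₅ } ∪ { ω₁, ω₃ }
  { ω₂, ω₃, ω₄, ω₅ }  = { ω₃, ω₅ } ∪ { ω₂, ω₄, ω₅ }
Iteration 3: 7 new —
  { ω₁ }  = complement { ω₂, ω₃, ω₄, ω₅ }
  { ω₄ }  = complement { ω₁, ω₂, ω₃, ω₅ }
  { ω₅ }  = complement { ω₁, ω₂, ω₃, ω₄ }
  { ω₁, ω₄ }  = complement { ω₂, ω₃, ω₅ }
  { ω₂, ω₃ }  = { ω₃ } ∪ { ω₂ }
  { ω₂, ω₄ }  = complement { ω₁, ω₃, ω₅ }
  { ω₄, ω₅ }  = complement { ω₁, ω₂, ω₃ }
Iteration 4. New:
  { ω₁, ω₂ }  = { ω₂ } ∪ { ω₁ }
  { ω₁, ω₅ }  = { ω₅ } ∪ { ω₁ }
  { ω₃, ω₄ }  = { ω₃ } ∪ { ω₄ }
  { ω₁, ω₂, ω₅ }  = { ω₂, ω₅ } ∪ { ω₁ }
  { ω₁, ω₄, ω₅ }  = complement { ω₂, ω₃ }
  { ω₂, ω₃, ω₄ }  = { ω₃ } ∪ { ω₂, ω₄ }
  { ω₃, ω₄, ω₅ }  = { ω₄, ω₅ } ∪ { ω₃ }
Iteration 5: no new sets; the family is a σ-algebra.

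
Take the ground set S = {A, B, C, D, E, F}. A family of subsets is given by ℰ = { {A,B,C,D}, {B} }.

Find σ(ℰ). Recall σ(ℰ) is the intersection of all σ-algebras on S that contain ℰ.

σ(ℰ) = { {}, {B}, {E,F}, {A,C,D}, {B,E,F}, {A,B,C,D}, {A,C,D,E,F}, S }

Derivation:
Initial family (4 sets): { {}, {B}, {A,B,C,D}, S }.
Step 1: +2 →
  {E,F}  = S∖{A,B,C,D}
  {A,C,D,E,F}  = S∖{B}
  (now 6)
Step 2 adds 1:
  {B,E,F}  = {E,F} ∪ {B}
  (now 7)
Step 3: +1 →
  {A,C,D}  = S∖{B,E,F}
  (now 8)
Step 4: no new sets; the family is a σ-algebra.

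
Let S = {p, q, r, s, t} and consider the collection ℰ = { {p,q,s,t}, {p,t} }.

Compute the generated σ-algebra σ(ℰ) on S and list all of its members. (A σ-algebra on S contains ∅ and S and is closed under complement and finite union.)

Initial family (4 sets): { {}, {p,t}, {p,q,s,t}, S }.
Round 1: 2 new —
  {r}  = {p,q,s,t}ᶜ
  {q,r,s}  = {p,t}ᶜ
  — 6 sets.
Round 2. New:
  {p,r,t}  = {r} ∪ {p,t}
  — 7 sets.
Round 3 (1 new):
  {q,s}  = {p,r,t}ᶜ
  — 8 sets.
Round 4: already closed under ᶜ and ∪.

σ(ℰ) = { {}, {r}, {p,t}, {q,s}, {p,r,t}, {q,r,s}, {p,q,s,t}, S }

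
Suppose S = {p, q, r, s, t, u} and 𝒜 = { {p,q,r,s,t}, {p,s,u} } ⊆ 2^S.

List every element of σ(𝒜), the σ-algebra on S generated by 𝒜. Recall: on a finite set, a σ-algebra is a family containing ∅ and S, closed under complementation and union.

σ(𝒜) = { {}, {u}, {p,s}, {p,s,u}, {q,r,t}, {q,r,t,u}, {p,q,r,s,t}, S }

Check:
Take S₀ = 𝒜 ∪ {∅, S} = { {}, {p,s,u}, {p,q,r,s,t}, S }.
Step 1. New:
  {u}  = complement {p,q,r,s,t}
  {q,r,t}  = complement {p,s,u}
  — 6 sets.
Step 2: +1 →
  {q,r,t,u}  = {q,r,t} ∪ {u}
  — 7 sets.
Step 3 adds 1:
  {p,s}  = complement {q,r,t,u}
  — 8 sets.
Step 4: closed — nothing new.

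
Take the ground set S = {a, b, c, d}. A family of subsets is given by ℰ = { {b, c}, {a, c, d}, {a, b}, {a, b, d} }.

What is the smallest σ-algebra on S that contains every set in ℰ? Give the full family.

Take S₀ = ℰ ∪ {∅, S} = { {}, {a, b}, {b, c}, {a, b, d}, {a, c, d}, S }.
Round 1: 5 new —
  {b}  = {a, c, d}ᶜ
  {c}  = {a, b, d}ᶜ
  {a, d}  = {b, c}ᶜ
  {c, d}  = {a, b}ᶜ
  {a, b, c}  = {b, c} ∪ {a, b}
  |family| = 11
Round 2 (2 new):
  {d}  = {a, b, c}ᶜ
  {b, c, d}  = {c, d} ∪ {b}
  |family| = 13
Round 3 (2 new):
  {a}  = {b, c, d}ᶜ
  {b, d}  = {d} ∪ {b}
  |family| = 15
Round 4. New:
  {a, c}  = {b, d}ᶜ
  |family| = 16
Round 5: closed — nothing new.

Therefore σ(ℰ) = { {}, {a}, {b}, {c}, {d}, {a, b}, {a, c}, {a, d}, {b, c}, {b, d}, {c, d}, {a, b, c}, {a, b, d}, {a, c, d}, {b, c, d}, S } (|σ(ℰ)| = 16).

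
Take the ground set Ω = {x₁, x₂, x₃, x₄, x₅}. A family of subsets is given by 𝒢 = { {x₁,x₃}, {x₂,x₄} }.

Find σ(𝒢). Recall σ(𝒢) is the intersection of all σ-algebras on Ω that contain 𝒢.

|σ(𝒢)| = 8.  σ(𝒢) = { ∅, {x₅}, {x₁,x₃}, {x₂,x₄}, {x₁,x₃,x₅}, {x₂,x₄,x₅}, {x₁,x₂,x₃,x₄}, Ω }

Working:
Seed the family with 𝒢 together with ∅ and Ω: { ∅, {x₁,x₃}, {x₂,x₄}, Ω }.
Round 1 adds 3:
  {x₁,x₃,x₅}  = ᶜ of {x₂,x₄}
  {x₂,x₄,x₅}  = ᶜ of {x₁,x₃}
  {x₁,x₂,x₃,x₄}  = {x₁,x₃} ∪ {x₂,x₄}
  — 7 sets.
Round 2 (1 new):
  {x₅}  = ᶜ of {x₁,x₂,x₃,x₄}
  — 8 sets.
Round 3: no new sets; the family is a σ-algebra.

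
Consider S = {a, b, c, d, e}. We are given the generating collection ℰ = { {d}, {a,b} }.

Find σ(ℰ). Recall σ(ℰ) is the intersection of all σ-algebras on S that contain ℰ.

σ(ℰ) (8 sets): { {}, {d}, {a,b}, {c,e}, {a,b,d}, {c,d,e}, {a,b,c,e}, S }

Check:
Initial family (4 sets): { {}, {d}, {a,b}, S }.
Iteration 1. New:
  {a,b,d}  = {a,b} ∪ {d}
  {c,d,e}  = S∖{a,b}
  {a,b,c,e}  = S∖{d}
  — 7 sets.
Iteration 2 (1 new):
  {c,e}  = S∖{a,b,d}
  — 8 sets.
Iteration 3: stable.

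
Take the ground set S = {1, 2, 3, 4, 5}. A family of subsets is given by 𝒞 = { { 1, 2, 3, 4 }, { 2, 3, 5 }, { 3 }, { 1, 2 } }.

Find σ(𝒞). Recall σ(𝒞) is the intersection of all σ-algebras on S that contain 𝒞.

Take S₀ = 𝒞 ∪ {∅, S} = { ∅, { 3 }, { 1, 2 }, { 2, 3, 5 }, { 1, 2, 3, 4 }, S }.
Pass 1 (6 new):
  { 5 }  = S∖{ 1, 2, 3, 4 }
  { 1, 4 }  = S∖{ 2, 3, 5 }
  { 1, 2, 3 }  = { 3 } ∪ { 1, 2 }
  { 3, 4, 5 }  = S∖{ 1, 2 }
  { 1, 2, 3, 5 }  = { 2, 3, 5 } ∪ { 1, 2 }
  { 1, 2, 4, 5 }  = S∖{ 3 }
  (now 12)
Pass 2 adds 9:
  { 4 }  = S∖{ 1, 2, 3, 5 }
  { 3, 5 }  = { 5 } ∪ { 3 }
  { 4, 5 }  = S∖{ 1, 2, 3 }
  { 1, 2, 4 }  = { 1, 2 } ∪ { 1, 4 }
  { 1, 2, 5 }  = { 1, 2 } ∪ { 5 }
  { 1, 3, 4 }  = { 3 } ∪ { 1, 4 }
  { 1, 4, 5 }  = { 5 } ∪ { 1, 4 }
  { 1, 3, 4, 5 }  = { 3, 4, 5 } ∪ { 1, 4 }
  { 2, 3, 4, 5 }  = { 3, 4, 5 } ∪ { 2, 3, 5 }
  (now 21)
Pass 3: 5 new —
  { 1 }  = S∖{ 2, 3, 4, 5 }
  { 2 }  = S∖{ 1, 3, 4, 5 }
  { 2, 3 }  = S∖{ 1, 4, 5 }
  { 2, 5 }  = S∖{ 1, 3, 4 }
  { 3, 4 }  = S∖{ 1, 2, 5 }
  (now 26)
Pass 4: 6 new —
  { 1, 3 }  = { 3 } ∪ { 1 }
  { 1, 5 }  = { 5 } ∪ { 1 }
  { 2, 4 }  = { 2 } ∪ { 4 }
  { 1, 3, 5 }  = { 3, 5 } ∪ { 1 }
  { 2, 3, 4 }  = { 3, 4 } ∪ { 2 }
  { 2, 4, 5 }  = { 2, 5 } ∪ { 4, 5 }
  (now 32)
Pass 5 adds nothing — fixpoint reached.

|σ(𝒞)| = 32.  σ(𝒞) = { ∅, { 1 }, { 2 }, { 3 }, { 4 }, { 5 }, { 1, 2 }, { 1, 3 }, { 1, 4 }, { 1, 5 }, { 2, 3 }, { 2, 4 }, { 2, 5 }, { 3, 4 }, { 3, 5 }, { 4, 5 }, { 1, 2, 3 }, { 1, 2, 4 }, { 1, 2, 5 }, { 1, 3, 4 }, { 1, 3, 5 }, { 1, 4, 5 }, { 2, 3, 4 }, { 2, 3, 5 }, { 2, 4, 5 }, { 3, 4, 5 }, { 1, 2, 3, 4 }, { 1, 2, 3, 5 }, { 1, 2, 4, 5 }, { 1, 3, 4, 5 }, { 2, 3, 4, 5 }, S }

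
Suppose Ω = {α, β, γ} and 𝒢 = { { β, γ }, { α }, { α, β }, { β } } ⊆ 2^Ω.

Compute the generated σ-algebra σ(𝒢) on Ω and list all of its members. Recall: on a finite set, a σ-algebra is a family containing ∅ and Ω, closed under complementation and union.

Begin from { ∅, { α }, { β }, { α, β }, { β, γ }, Ω } (that is, 𝒢 plus ∅ and Ω).
Iteration 1: 2 new —
  { γ }  = Ω∖{ α, β }
  { α, γ }  = Ω∖{ β }
  |family| = 8
Iteration 2: already closed under ᶜ and ∪.

σ(𝒢) = { ∅, { α }, { β }, { γ }, { α, β }, { α, γ }, { β, γ }, Ω }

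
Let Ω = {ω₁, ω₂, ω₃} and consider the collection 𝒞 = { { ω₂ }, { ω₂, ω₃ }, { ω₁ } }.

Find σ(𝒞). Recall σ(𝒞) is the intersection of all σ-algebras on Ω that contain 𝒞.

σ(𝒞) (8 sets): { ∅, { ω₁ }, { ω₂ }, { ω₃ }, { ω₁, ω₂ }, { ω₁, ω₃ }, { ω₂, ω₃ }, Ω }

Check:
Initial family (5 sets): { ∅, { ω₁ }, { ω₂ }, { ω₂, ω₃ }, Ω }.
Round 1. New:
  { ω₁, ω₂ }  = { ω₂ } ∪ { ω₁ }
  { ω₁, ω₃ }  = ᶜ of { ω₂ }
  (now 7)
Round 2 adds 1:
  { ω₃ }  = ᶜ of { ω₁, ω₂ }
  (now 8)
Round 3: closed — nothing new.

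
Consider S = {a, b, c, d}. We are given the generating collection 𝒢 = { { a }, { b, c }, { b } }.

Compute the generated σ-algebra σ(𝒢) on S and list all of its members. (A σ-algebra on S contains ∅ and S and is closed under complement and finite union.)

σ(𝒢) (16 sets): { {  }, { a }, { b }, { c }, { d }, { a, b }, { a, c }, { a, d }, { b, c }, { b, d }, { c, d }, { a, b, c }, { a, b, d }, { a, c, d }, { b, c, d }, S }

Derivation:
Take S₀ = 𝒢 ∪ {∅, S} = { {  }, { a }, { b }, { b, c }, S }.
Step 1: +5 →
  { a, b }  = { b } ∪ { a }
  { a, d }  = { b, c }ᶜ
  { a, b, c }  = { b, c } ∪ { a }
  { a, c, d }  = { b }ᶜ
  { b, c, d }  = { a }ᶜ
  (now 10)
Step 2 adds 3:
  { d }  = { a, b, c }ᶜ
  { c, d }  = { a, b }ᶜ
  { a, b, d }  = { a, b } ∪ { a, d }
  (now 13)
Step 3 adds 2:
  { c }  = { a, b, d }ᶜ
  { b, d }  = { d } ∪ { b }
  (now 15)
Step 4 (1 new):
  { a, c }  = { b, d }ᶜ
  (now 16)
After Step 5 the family is unchanged; done.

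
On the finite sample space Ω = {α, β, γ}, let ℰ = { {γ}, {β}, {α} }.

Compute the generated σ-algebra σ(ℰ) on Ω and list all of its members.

Initial family (5 sets): { ∅, {α}, {β}, {γ}, Ω }.
Round 1: +3 →
  {α,β}  = complement {γ}
  {α,γ}  = complement {β}
  {β,γ}  = complement {α}
  [8 total]
After Round 2 the family is unchanged; done.

σ(ℰ) = { ∅, {α}, {β}, {γ}, {α,β}, {α,γ}, {β,γ}, Ω }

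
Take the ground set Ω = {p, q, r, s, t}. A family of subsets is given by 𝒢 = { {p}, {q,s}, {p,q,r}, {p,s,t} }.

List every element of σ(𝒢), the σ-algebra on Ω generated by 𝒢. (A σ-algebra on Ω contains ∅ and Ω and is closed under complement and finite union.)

Answer: σ(𝒢) = { {}, {p}, {q}, {r}, {s}, {t}, {p,q}, {p,r}, {p,s}, {p,t}, {q,r}, {q,s}, {q,t}, {r,s}, {r,t}, {s,t}, {p,q,r}, {p,q,s}, {p,q,t}, {p,r,s}, {p,r,t}, {p,s,t}, {q,r,s}, {q,r,t}, {q,s,t}, {r,s,t}, {p,q,r,s}, {p,q,r,t}, {p,q,s,t}, {p,r,s,t}, {q,r,s,t}, Ω }

Working:
Take S₀ = 𝒢 ∪ {∅, Ω} = { {}, {p}, {q,s}, {p,q,r}, {p,s,t}, Ω }.
Round 1 adds 7:
  {q,r}  = complement {p,s,t}
  {s,t}  = complement {p,q,r}
  {p,q,s}  = {q,s} ∪ {p}
  {p,r,t}  = complement {q,s}
  {p,q,r,s}  = {p,q,r} ∪ {q,s}
  {p,q,s,t}  = {p,s,t} ∪ {q,s}
  {q,r,s,t}  = complement {p}
  |family| = 13
Round 2 adds 7:
  {r}  = complement {p,q,s,t}
  {t}  = complement {p,q,r,s}
  {r,t}  = complement {p,q,s}
  {q,r,s}  = {q,r} ∪ {q,s}
  {q,s,t}  = {s,t} ∪ {q,s}
  {p,q,r,t}  = {p,q,r} ∪ {p,r,t}
  {p,r,s,t}  = {p,s,t} ∪ {p,r,t}
  |family| = 20
Round 3: 6 new —
  {q}  = complement {p,r,s,t}
  {s}  = complement {p,q,r,t}
  {p,r}  = complement {q,s,t}
  {p,t}  = complement {q,r,s}
  {q,r,t}  = {r,t} ∪ {q,r}
  {r,s,t}  = {s,t} ∪ {r,t}
  |family| = 26
Round 4: 6 new —
  {p,q}  = complement {r,s,t}
  {p,s}  = complement {q,r,t}
  {q,t}  = {q} ∪ {t}
  {r,s}  = {r} ∪ {s}
  {p,q,t}  = {q} ∪ {p,t}
  {p,r,s}  = {p,r} ∪ {s}
  |family| = 32
Round 5: already closed under ᶜ and ∪.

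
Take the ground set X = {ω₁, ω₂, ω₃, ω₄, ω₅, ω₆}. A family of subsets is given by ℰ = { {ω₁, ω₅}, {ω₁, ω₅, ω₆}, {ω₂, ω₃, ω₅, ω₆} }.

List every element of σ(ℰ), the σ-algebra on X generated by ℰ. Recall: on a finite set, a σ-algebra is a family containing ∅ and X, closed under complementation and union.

|σ(ℰ)| = 32.  σ(ℰ) = { ∅, {ω₁}, {ω₄}, {ω₅}, {ω₆}, {ω₁, ω₄}, {ω₁, ω₅}, {ω₁, ω₆}, {ω₂, ω₃}, {ω₄, ω₅}, {ω₄, ω₆}, {ω₅, ω₆}, {ω₁, ω₂, ω₃}, {ω₁, ω₄, ω₅}, {ω₁, ω₄, ω₆}, {ω₁, ω₅, ω₆}, {ω₂, ω₃, ω₄}, {ω₂, ω₃, ω₅}, {ω₂, ω₃, ω₆}, {ω₄, ω₅, ω₆}, {ω₁, ω₂, ω₃, ω₄}, {ω₁, ω₂, ω₃, ω₅}, {ω₁, ω₂, ω₃, ω₆}, {ω₁, ω₄, ω₅, ω₆}, {ω₂, ω₃, ω₄, ω₅}, {ω₂, ω₃, ω₄, ω₆}, {ω₂, ω₃, ω₅, ω₆}, {ω₁, ω₂, ω₃, ω₄, ω₅}, {ω₁, ω₂, ω₃, ω₄, ω₆}, {ω₁, ω₂, ω₃, ω₅, ω₆}, {ω₂, ω₃, ω₄, ω₅, ω₆}, X }

Check:
Begin from { ∅, {ω₁, ω₅}, {ω₁, ω₅, ω₆}, {ω₂, ω₃, ω₅, ω₆}, X } (that is, ℰ plus ∅ and X).
Round 1 adds 4:
  {ω₁, ω₄}  = complement {ω₂, ω₃, ω₅, ω₆}
  {ω₂, ω₃, ω₄}  = complement {ω₁, ω₅, ω₆}
  {ω₂, ω₃, ω₄, ω₆}  = complement {ω₁, ω₅}
  {ω₁, ω₂, ω₃, ω₅, ω₆}  = {ω₁, ω₅, ω₆} ∪ {ω₂, ω₃, ω₅, ω₆}
Round 2: 7 new —
  {ω₄}  = complement {ω₁, ω₂, ω₃, ω₅, ω₆}
  {ω₁, ω₄, ω₅}  = {ω₁, ω₄} ∪ {ω₁, ω₅}
  {ω₁, ω₂, ω₃, ω₄}  = {ω₂, ω₃, ω₄} ∪ {ω₁, ω₄}
  {ω₁, ω₄, ω₅, ω₆}  = {ω₁, ω₄} ∪ {ω₁, ω₅, ω₆}
  {ω₁, ω₂, ω₃, ω₄, ω₅}  = {ω₂, ω₃, ω₄} ∪ {ω₁, ω₅}
  {ω₁, ω₂, ω₃, ω₄, ω₆}  = {ω₁, ω₄} ∪ {ω₂, ω₃, ω₄, ω₆}
  {ω₂, ω₃, ω₄, ω₅, ω₆}  = {ω₂, ω₃, ω₄} ∪ {ω₂, ω₃, ω₅, ω₆}
Round 3. New:
  {ω₁}  = complement {ω₂, ω₃, ω₄, ω₅, ω₆}
  {ω₅}  = complement {ω₁, ω₂, ω₃, ω₄, ω₆}
  {ω₆}  = complement {ω₁, ω₂, ω₃, ω₄, ω₅}
  {ω₂, ω₃}  = complement {ω₁, ω₄, ω₅, ω₆}
  {ω₅, ω₆}  = complement {ω₁, ω₂, ω₃, ω₄}
  {ω₂, ω₃, ω₆}  = complement {ω₁, ω₄, ω₅}
Round 4: +10 →
  {ω₁, ω₆}  = {ω₁} ∪ {ω₆}
  {ω₄, ω₅}  = {ω₅} ∪ {ω₄}
  {ω₄, ω₆}  = {ω₆} ∪ {ω₄}
  {ω₁, ω₂, ω₃}  = {ω₁} ∪ {ω₂, ω₃}
  {ω₁, ω₄, ω₆}  = {ω₆} ∪ {ω₁, ω₄}
  {ω₂, ω₃, ω₅}  = {ω₅} ∪ {ω₂, ω₃}
  {ω₄, ω₅, ω₆}  = {ω₅, ω₆} ∪ {ω₄}
  {ω₁, ω₂, ω₃, ω₅}  = {ω₂, ω₃} ∪ {ω₁, ω₅}
  {ω₁, ω₂, ω₃, ω₆}  = {ω₁} ∪ {ω₂, ω₃, ω₆}
  {ω₂, ω₃, ω₄, ω₅}  = {ω₂, ω₃, ω₄} ∪ {ω₅}
After Round 5 the family is unchanged; done.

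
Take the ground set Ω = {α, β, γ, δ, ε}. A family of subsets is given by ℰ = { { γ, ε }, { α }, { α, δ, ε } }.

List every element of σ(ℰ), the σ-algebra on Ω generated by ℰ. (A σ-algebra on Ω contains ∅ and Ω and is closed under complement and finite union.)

Initial family (5 sets): { {}, { α }, { γ, ε }, { α, δ, ε }, Ω }.
Pass 1 (5 new):
  { β, γ }  = { α, δ, ε }ᶜ
  { α, β, δ }  = { γ, ε }ᶜ
  { α, γ, ε }  = { γ, ε } ∪ { α }
  { α, γ, δ, ε }  = { α, δ, ε } ∪ { γ, ε }
  { β, γ, δ, ε }  = { α }ᶜ
  (now 10)
Pass 2: 7 new —
  { β }  = { α, γ, δ, ε }ᶜ
  { β, δ }  = { α, γ, ε }ᶜ
  { α, β, γ }  = { β, γ } ∪ { α }
  { β, γ, ε }  = { β, γ } ∪ { γ, ε }
  { α, β, γ, δ }  = { α, β, δ } ∪ { β, γ }
  { α, β, γ, ε }  = { α, γ, ε } ∪ { β, γ }
  { α, β, δ, ε }  = { α, δ, ε } ∪ { α, β, δ }
  (now 17)
Pass 3: 7 new —
  { γ }  = { α, β, δ, ε }ᶜ
  { δ }  = { α, β, γ, ε }ᶜ
  { ε }  = { α, β, γ, δ }ᶜ
  { α, β }  = { β } ∪ { α }
  { α, δ }  = { β, γ, ε }ᶜ
  { δ, ε }  = { α, β, γ }ᶜ
  { β, γ, δ }  = { β, γ } ∪ { β, δ }
  (now 24)
Pass 4. New:
  { α, γ }  = { γ } ∪ { α }
  { α, ε }  = { β, γ, δ }ᶜ
  { β, ε }  = { β } ∪ { ε }
  { γ, δ }  = { γ } ∪ { δ }
  { α, β, ε }  = { α, β } ∪ { ε }
  { α, γ, δ }  = { γ } ∪ { α, δ }
  { β, δ, ε }  = { β } ∪ { δ, ε }
  { γ, δ, ε }  = { α, β }ᶜ
  (now 32)
Pass 5: closed — nothing new.

Hence σ(ℰ) has 32 members: { {}, { α }, { β }, { γ }, { δ }, { ε }, { α, β }, { α, γ }, { α, δ }, { α, ε }, { β, γ }, { β, δ }, { β, ε }, { γ, δ }, { γ, ε }, { δ, ε }, { α, β, γ }, { α, β, δ }, { α, β, ε }, { α, γ, δ }, { α, γ, ε }, { α, δ, ε }, { β, γ, δ }, { β, γ, ε }, { β, δ, ε }, { γ, δ, ε }, { α, β, γ, δ }, { α, β, γ, ε }, { α, β, δ, ε }, { α, γ, δ, ε }, { β, γ, δ, ε }, Ω }.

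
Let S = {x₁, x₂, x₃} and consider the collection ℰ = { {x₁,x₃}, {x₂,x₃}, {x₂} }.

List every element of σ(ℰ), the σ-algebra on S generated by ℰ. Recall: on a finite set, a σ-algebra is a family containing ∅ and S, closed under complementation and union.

Start: ℰ ∪ {∅, S} = { ∅, {x₂}, {x₁,x₃}, {x₂,x₃}, S }.
Round 1. New:
  {x₁}  = {x₂,x₃}ᶜ
  — 6 sets.
Round 2. New:
  {x₁,x₂}  = {x₂} ∪ {x₁}
  — 7 sets.
Round 3: +1 →
  {x₃}  = {x₁,x₂}ᶜ
  — 8 sets.
After Round 4 the family is unchanged; done.

Therefore σ(ℰ) = { ∅, {x₁}, {x₂}, {x₃}, {x₁,x₂}, {x₁,x₃}, {x₂,x₃}, S } (|σ(ℰ)| = 8).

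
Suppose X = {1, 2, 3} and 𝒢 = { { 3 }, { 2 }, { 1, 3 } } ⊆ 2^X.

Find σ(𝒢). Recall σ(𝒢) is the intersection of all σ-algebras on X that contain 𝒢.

|σ(𝒢)| = 8.  σ(𝒢) = { {}, { 1 }, { 2 }, { 3 }, { 1, 2 }, { 1, 3 }, { 2, 3 }, X }

Check:
Begin from { {}, { 2 }, { 3 }, { 1, 3 }, X } (that is, 𝒢 plus ∅ and X).
Iteration 1 adds 2:
  { 1, 2 }  = { 3 }ᶜ
  { 2, 3 }  = { 3 } ∪ { 2 }
  (now 7)
Iteration 2. New:
  { 1 }  = { 2, 3 }ᶜ
  (now 8)
Iteration 3: stable.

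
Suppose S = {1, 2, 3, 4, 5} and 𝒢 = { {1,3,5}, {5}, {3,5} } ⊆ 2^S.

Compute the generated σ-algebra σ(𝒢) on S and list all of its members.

Begin from { {}, {5}, {3,5}, {1,3,5}, S } (that is, 𝒢 plus ∅ and S).
Pass 1: +3 →
  {2,4}  = {1,3,5}ᶜ
  {1,2,4}  = {3,5}ᶜ
  {1,2,3,4}  = {5}ᶜ
  (now 8)
Pass 2 (3 new):
  {2,4,5}  = {2,4} ∪ {5}
  {1,2,4,5}  = {1,2,4} ∪ {5}
  {2,3,4,5}  = {3,5} ∪ {2,4}
  (now 11)
Pass 3 (3 new):
  {1}  = {2,3,4,5}ᶜ
  {3}  = {1,2,4,5}ᶜ
  {1,3}  = {2,4,5}ᶜ
  (now 14)
Pass 4. New:
  {1,5}  = {5} ∪ {1}
  {2,3,4}  = {3} ∪ {2,4}
  (now 16)
Pass 5: closed — nothing new.

|σ(𝒢)| = 16.  σ(𝒢) = { {}, {1}, {3}, {5}, {1,3}, {1,5}, {2,4}, {3,5}, {1,2,4}, {1,3,5}, {2,3,4}, {2,4,5}, {1,2,3,4}, {1,2,4,5}, {2,3,4,5}, S }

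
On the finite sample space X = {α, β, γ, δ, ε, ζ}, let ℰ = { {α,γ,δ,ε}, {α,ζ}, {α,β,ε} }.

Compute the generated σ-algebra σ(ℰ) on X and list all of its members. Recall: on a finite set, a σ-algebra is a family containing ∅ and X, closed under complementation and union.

Begin from { ∅, {α,ζ}, {α,β,ε}, {α,γ,δ,ε}, X } (that is, ℰ plus ∅ and X).
Pass 1: 6 new —
  {β,ζ}  = ᶜ of {α,γ,δ,ε}
  {γ,δ,ζ}  = ᶜ of {α,β,ε}
  {α,β,ε,ζ}  = {α,β,ε} ∪ {α,ζ}
  {β,γ,δ,ε}  = ᶜ of {α,ζ}
  {α,β,γ,δ,ε}  = {α,β,ε} ∪ {α,γ,δ,ε}
  {α,γ,δ,ε,ζ}  = {α,γ,δ,ε} ∪ {α,ζ}
  — 11 sets.
Pass 2 (7 new):
  {β}  = ᶜ of {α,γ,δ,ε,ζ}
  {ζ}  = ᶜ of {α,β,γ,δ,ε}
  {γ,δ}  = ᶜ of {α,β,ε,ζ}
  {α,β,ζ}  = {α,ζ} ∪ {β,ζ}
  {α,γ,δ,ζ}  = {α,ζ} ∪ {γ,δ,ζ}
  {β,γ,δ,ζ}  = {β,ζ} ∪ {γ,δ,ζ}
  {β,γ,δ,ε,ζ}  = {β,ζ} ∪ {β,γ,δ,ε}
  — 18 sets.
Pass 3: +6 →
  {α}  = ᶜ of {β,γ,δ,ε,ζ}
  {α,ε}  = ᶜ of {β,γ,δ,ζ}
  {β,ε}  = ᶜ of {α,γ,δ,ζ}
  {β,γ,δ}  = {γ,δ} ∪ {β}
  {γ,δ,ε}  = ᶜ of {α,β,ζ}
  {α,β,γ,δ,ζ}  = {γ,δ} ∪ {α,β,ζ}
  — 24 sets.
Pass 4 (7 new):
  {ε}  = ᶜ of {α,β,γ,δ,ζ}
  {α,β}  = {β} ∪ {α}
  {α,γ,δ}  = {γ,δ} ∪ {α}
  {α,ε,ζ}  = ᶜ of {β,γ,δ}
  {β,ε,ζ}  = {β,ε} ∪ {β,ζ}
  {α,β,γ,δ}  = {β,γ,δ} ∪ {α}
  {γ,δ,ε,ζ}  = {γ,δ,ε} ∪ {ζ}
  — 31 sets.
Pass 5 (1 new):
  {ε,ζ}  = ᶜ of {α,β,γ,δ}
  — 32 sets.
Pass 6 adds nothing — fixpoint reached.

Therefore σ(ℰ) = { ∅, {α}, {β}, {ε}, {ζ}, {α,β}, {α,ε}, {α,ζ}, {β,ε}, {β,ζ}, {γ,δ}, {ε,ζ}, {α,β,ε}, {α,β,ζ}, {α,γ,δ}, {α,ε,ζ}, {β,γ,δ}, {β,ε,ζ}, {γ,δ,ε}, {γ,δ,ζ}, {α,β,γ,δ}, {α,β,ε,ζ}, {α,γ,δ,ε}, {α,γ,δ,ζ}, {β,γ,δ,ε}, {β,γ,δ,ζ}, {γ,δ,ε,ζ}, {α,β,γ,δ,ε}, {α,β,γ,δ,ζ}, {α,γ,δ,ε,ζ}, {β,γ,δ,ε,ζ}, X } (|σ(ℰ)| = 32).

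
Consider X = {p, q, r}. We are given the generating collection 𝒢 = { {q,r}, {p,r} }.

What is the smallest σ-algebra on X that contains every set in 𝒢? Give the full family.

|σ(𝒢)| = 8.  σ(𝒢) = { {}, {p}, {q}, {r}, {p,q}, {p,r}, {q,r}, X }

Derivation:
Initial family (4 sets): { {}, {p,r}, {q,r}, X }.
Pass 1 adds 2:
  {p}  = {q,r}ᶜ
  {q}  = {p,r}ᶜ
  (now 6)
Pass 2: +1 →
  {p,q}  = {q} ∪ {p}
  (now 7)
Pass 3: 1 new —
  {r}  = {p,q}ᶜ
  (now 8)
Pass 4: already closed under ᶜ and ∪.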